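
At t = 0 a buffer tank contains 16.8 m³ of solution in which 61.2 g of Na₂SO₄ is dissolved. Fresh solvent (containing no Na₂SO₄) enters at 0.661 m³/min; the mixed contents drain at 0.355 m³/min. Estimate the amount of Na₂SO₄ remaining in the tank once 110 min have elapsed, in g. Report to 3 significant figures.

17.1 g

Let m(t) be the amount of Na₂SO₄. Volume: V(t) = V₀ + (Q_in − Q_out) t = 16.8 + 0.30600 t; V(110) = 50.460 m³.
Species balance (pure solvent in): dm/dt = −Q_out · m/V(t).
Separate: dm/m = −Q_out dt/V(t) ⇒ ln(m/m₀) = −(Q_out/(Q_in−Q_out)) ln(V/V₀).
m = m₀ (V₀/V)^(Q_out/(Q_in−Q_out)) = 61.2 × (16.8/50.460)^(1.1601) = 17.086 g.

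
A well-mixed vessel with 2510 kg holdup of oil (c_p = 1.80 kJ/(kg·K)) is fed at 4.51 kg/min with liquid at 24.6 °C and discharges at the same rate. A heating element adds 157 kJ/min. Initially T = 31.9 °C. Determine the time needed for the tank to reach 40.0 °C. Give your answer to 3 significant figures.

622 min

M c_p dT/dt = ṁ c_p (T_in − T) + Q̇.
τ = M/ṁ = 556.54 min; T_ss = T_in + Q̇/(ṁ c_p) = 43.940 °C.
T(t) = T_ss + (T₀ − T_ss) e^(−t/τ). Set T = 40.0:
e^(−t/τ) = (40.0 − 43.940)/(31.9 − 43.940) = 0.32723
t = −556.54 · ln(0.32723) = 621.71 min.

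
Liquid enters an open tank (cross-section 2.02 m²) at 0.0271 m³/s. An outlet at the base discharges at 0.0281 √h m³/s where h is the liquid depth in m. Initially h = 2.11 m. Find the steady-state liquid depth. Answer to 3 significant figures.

0.930 m

Level balance: A dh/dt = 0.0271 − 0.0281 √h. Setting dh/dt = 0:
Q_in = 0.0281 √h_ss ⇒ √h_ss = 0.0271/0.0281 = 0.96441.
h_ss = 0.96441² = 0.93009 m. (Since h₀ = 2.11 m > h_ss, the level will fall toward this value.)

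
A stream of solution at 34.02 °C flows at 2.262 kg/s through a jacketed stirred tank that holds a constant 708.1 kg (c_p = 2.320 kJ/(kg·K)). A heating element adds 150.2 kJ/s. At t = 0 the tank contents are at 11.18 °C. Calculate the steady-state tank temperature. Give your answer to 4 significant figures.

62.64 °C

M c_p dT/dt = ṁ c_p (T_in − T) + Q̇.
At steady state dT/dt = 0 ⇒ T_ss = T_in + Q̇/(ṁ c_p) = 34.02 + 150.2/(2.262·2.320) = 62.6413 °C.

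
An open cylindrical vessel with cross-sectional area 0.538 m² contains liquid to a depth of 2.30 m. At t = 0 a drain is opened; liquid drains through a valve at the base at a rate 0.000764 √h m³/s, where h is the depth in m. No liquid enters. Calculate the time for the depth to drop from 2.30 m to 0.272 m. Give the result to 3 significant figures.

With no inflow, A dh/dt = −0.000764 √h.
∫ h^(−1/2) dh = −(0.000764/A) ∫ dt, giving 2√h = 2√h₀ − (0.000764/A) t.
t = 2A(√h₀ − √h)/0.000764 = 2·0.538·(√2.30 − √0.272)/0.000764
  = 1.0760 × (1.5166 − 0.52154) / 0.000764 = 1401.4 s.

1400 s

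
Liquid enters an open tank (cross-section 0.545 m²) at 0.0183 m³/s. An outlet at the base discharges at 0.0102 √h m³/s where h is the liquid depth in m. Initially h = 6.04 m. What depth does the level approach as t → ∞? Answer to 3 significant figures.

A dh/dt = Q_in − 0.0102 √h. Steady state requires inflow = outflow:
Q_in = 0.0102 √h_ss ⇒ √h_ss = 0.0183/0.0102 = 1.7941.
h_ss = 1.7941² = 3.2189 m. (Since h₀ = 6.04 m > h_ss, the level will fall toward this value.)

3.22 m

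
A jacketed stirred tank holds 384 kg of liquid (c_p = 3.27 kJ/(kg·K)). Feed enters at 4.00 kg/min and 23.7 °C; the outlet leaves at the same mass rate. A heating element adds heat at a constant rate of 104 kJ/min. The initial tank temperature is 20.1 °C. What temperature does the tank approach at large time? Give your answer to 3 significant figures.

31.7 °C

Heat balance on the well-mixed liquid: M c_p dT/dt = ṁ c_p (T_in − T) + 104.
At steady state dT/dt = 0 ⇒ T_ss = T_in + Q̇/(ṁ c_p) = 23.7 + 104/(4.00·3.27) = 31.651 °C.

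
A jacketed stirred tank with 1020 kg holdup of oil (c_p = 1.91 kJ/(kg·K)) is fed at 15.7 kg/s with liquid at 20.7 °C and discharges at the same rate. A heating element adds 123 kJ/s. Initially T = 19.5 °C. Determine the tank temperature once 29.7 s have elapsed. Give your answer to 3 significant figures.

Energy balance: M c_p dT/dt = ṁ c_p (T_in − T) + 123.
τ = M/ṁ = 64.968 s; T_ss = T_in + Q̇/(ṁ c_p) = 20.7 + 123/(15.7·1.91) = 24.802 °C.
This is linear first-order; T(t) = T_ss + (T₀ − T_ss) e^(−t/τ).
T(29.7) = 24.802 + (-5.3018)·e^(−29.7/64.968) = 24.802 + (-5.3018)·0.63309 = 21.445 °C.

21.4 °C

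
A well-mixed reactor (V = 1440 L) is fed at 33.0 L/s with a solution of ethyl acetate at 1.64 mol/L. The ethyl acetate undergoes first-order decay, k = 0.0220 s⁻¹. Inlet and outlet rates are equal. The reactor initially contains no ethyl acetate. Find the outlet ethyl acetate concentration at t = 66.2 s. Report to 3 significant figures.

0.794 mol/L

Accumulation = in − out − consumed: V dC/dt = Q C_in − Q C − k V C.
This is linear with rate a = Q/V + k = 0.044917 s⁻¹.
C_ss = Q C_in/(Q + kV) = 0.83673 mol/L; C(t) = C_ss + (C₀ − C_ss) e^(−a t).
C(66.2) = 0.83673 + (-0.83673)·e^(−0.044917·66.2) = 0.83673 + (-0.83673)·0.051125 = 0.79396 mol/L.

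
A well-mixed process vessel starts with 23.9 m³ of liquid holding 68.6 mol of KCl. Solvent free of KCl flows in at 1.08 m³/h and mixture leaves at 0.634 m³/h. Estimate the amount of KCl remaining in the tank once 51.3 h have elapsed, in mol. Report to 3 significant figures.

Let m(t) be the amount of KCl. Volume: V(t) = V₀ + (Q_in − Q_out) t = 23.9 + 0.44600 t; V(51.3) = 46.780 m³.
Solute balance: dm/dt = 0 − Q_out C = −Q_out m/V(t).
dm/m = −Q_out dt/(V₀ + 0.44600 t); integrating gives ln(m/m₀) = −(Q_out/(Q_in−Q_out)) ln(V/V₀).
m = m₀ (V₀/V)^(Q_out/(Q_in−Q_out)) = 68.6 × (23.9/46.780)^(1.4215) = 26.407 mol.

26.4 mol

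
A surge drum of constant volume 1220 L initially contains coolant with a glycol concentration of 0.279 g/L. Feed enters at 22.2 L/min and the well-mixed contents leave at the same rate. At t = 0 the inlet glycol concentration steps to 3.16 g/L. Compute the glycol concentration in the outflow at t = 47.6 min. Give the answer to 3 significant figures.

Species balance on the tank: V dC/dt = Q(C_in − C).
Rewrite as dC/dt + C/τ = C_in/τ, τ = V/Q = 54.955 min.
Integrating: C(t) = C_in + (C₀ − C_in) e^(−t/τ).
C(47.6) = 3.16 + (0.279 − 3.16)·e^(−47.6/54.955) = 3.16 + (-2.8810)·0.42056 = 1.9484 g/L.

1.95 g/L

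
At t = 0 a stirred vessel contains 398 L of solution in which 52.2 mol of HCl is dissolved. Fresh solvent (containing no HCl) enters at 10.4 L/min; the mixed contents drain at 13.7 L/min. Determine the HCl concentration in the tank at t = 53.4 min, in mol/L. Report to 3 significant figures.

Let m(t) be the amount of HCl. Volume: V(t) = V₀ + (Q_in − Q_out) t = 398 − 3.3000 t; V(53.4) = 221.78 L.
Species balance (pure solvent in): dm/dt = −Q_out · m/V(t).
dm/m = −Q_out dt/(V₀ − 3.3000 t); integrating gives ln(m/m₀) = −(Q_out/(Q_in−Q_out)) ln(V/V₀).
m = m₀ (V₀/V)^(Q_out/(Q_in−Q_out)) = 52.2 × (398/221.78)^(-4.1515) = 4.6063 mol.
C = m/V = 4.6063/221.78 = 0.020770 mol/L.

0.0208 mol/L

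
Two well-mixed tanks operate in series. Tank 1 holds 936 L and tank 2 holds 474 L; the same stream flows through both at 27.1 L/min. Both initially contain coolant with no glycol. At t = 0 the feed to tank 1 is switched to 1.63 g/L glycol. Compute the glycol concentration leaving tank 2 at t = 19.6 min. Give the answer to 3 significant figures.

Species balance on tank i: dCᵢ/dt = (Cᵢ₋₁ − Cᵢ)/τᵢ with τᵢ = Vᵢ/Q.
τ₁ = 936/27.1 = 34.539 min; τ₂ = 474/27.1 = 17.491 min.
Solving the cascade with C₁(0)=C₂(0)=0 gives C₂(t) = C_in[1 − (τ₁ e^(−t/τ₁) − τ₂ e^(−t/τ₂))/(τ₁ − τ₂)].
At t = 19.6: e^(−t/τ₁) = 0.56695, e^(−t/τ₂) = 0.32609.
C₂ = 1.63·[1 − (34.539·0.56695 − 17.491·0.32609)/(17.048)] = 1.63·0.18592 = 0.30306 g/L.

0.303 g/L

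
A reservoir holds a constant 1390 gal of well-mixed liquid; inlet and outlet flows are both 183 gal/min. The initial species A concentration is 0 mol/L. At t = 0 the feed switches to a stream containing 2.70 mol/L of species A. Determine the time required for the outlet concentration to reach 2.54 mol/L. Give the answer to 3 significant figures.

21.5 min

Species balance: V dC/dt = Q(C_in − C) ⇒ τ = V/Q = 7.5956 min.
C(t) = C_in + (C₀ − C_in) e^(−t/τ). Set C = 2.54 and solve for t:
e^(−t/τ) = (C − C_in)/(C₀ − C_in) = (2.54 − 2.70)/(0 − 2.70) = 0.059259
t = −τ ln(…) = 7.5956 × 2.8258 = 21.464 min.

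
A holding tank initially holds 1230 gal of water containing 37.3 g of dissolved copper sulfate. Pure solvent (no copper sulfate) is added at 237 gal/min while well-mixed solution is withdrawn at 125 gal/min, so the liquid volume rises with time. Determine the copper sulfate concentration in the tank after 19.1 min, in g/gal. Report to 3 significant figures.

Let m(t) be the amount of copper sulfate. Volume: V(t) = V₀ + (Q_in − Q_out) t = 1230 + 112.00 t; V(19.1) = 3369.2 gal.
Species balance (pure solvent in): dm/dt = −Q_out · m/V(t).
dm/m = −Q_out dt/(V₀ + 112.00 t); integrating gives ln(m/m₀) = −(Q_out/(Q_in−Q_out)) ln(V/V₀).
m = m₀ (V₀/V)^(Q_out/(Q_in−Q_out)) = 37.3 × (1230/3369.2)^(1.1161) = 12.114 g.
C = m/V = 12.114/3369.2 = 0.0035955 g/gal.

0.00360 g/gal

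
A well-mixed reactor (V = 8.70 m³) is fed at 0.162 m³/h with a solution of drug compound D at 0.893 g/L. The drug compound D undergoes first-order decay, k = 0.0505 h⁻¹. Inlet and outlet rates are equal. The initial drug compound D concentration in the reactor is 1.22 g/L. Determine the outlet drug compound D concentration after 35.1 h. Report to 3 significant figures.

0.327 g/L

Accumulation = in − out − consumed: V dC/dt = Q C_in − Q C − k V C.
This is linear with rate a = Q/V + k = 0.069121 h⁻¹.
C_ss = Q C_in/(Q + kV) = 0.24057 g/L; C(t) = C_ss + (C₀ − C_ss) e^(−a t).
C(35.1) = 0.24057 + (0.97943)·e^(−0.069121·35.1) = 0.24057 + (0.97943)·0.088378 = 0.32713 g/L.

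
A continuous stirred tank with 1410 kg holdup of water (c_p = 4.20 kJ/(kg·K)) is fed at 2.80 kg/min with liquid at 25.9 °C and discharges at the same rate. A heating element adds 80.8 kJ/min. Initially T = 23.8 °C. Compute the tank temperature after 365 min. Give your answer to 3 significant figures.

28.4 °C

Energy balance: M c_p dT/dt = ṁ c_p (T_in − T) + 80.8.
τ = M/ṁ = 503.57 min; T_ss = T_in + Q̇/(ṁ c_p) = 25.9 + 80.8/(2.80·4.20) = 32.771 °C.
T approaches T_ss exponentially: T(t) = T_ss + (T₀ − T_ss) e^(−t/τ).
T(365) = 32.771 + (-8.9707)·e^(−365/503.57) = 32.771 + (-8.9707)·0.48441 = 28.425 °C.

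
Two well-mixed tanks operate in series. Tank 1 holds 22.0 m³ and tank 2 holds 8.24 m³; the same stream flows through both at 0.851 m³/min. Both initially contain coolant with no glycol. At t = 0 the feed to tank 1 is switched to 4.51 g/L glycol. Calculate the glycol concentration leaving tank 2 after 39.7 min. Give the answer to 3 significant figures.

3.00 g/L

Time constants: τᵢ = Vᵢ/Q for each well-mixed tank.
τ₁ = 22.0/0.851 = 25.852 min; τ₂ = 8.24/0.851 = 9.6827 min.
Solving the cascade with C₁(0)=C₂(0)=0 gives C₂(t) = C_in[1 − (τ₁ e^(−t/τ₁) − τ₂ e^(−t/τ₂))/(τ₁ − τ₂)].
At t = 39.7: e^(−t/τ₁) = 0.21531, e^(−t/τ₂) = 0.016571.
C₂ = 4.51·[1 − (25.852·0.21531 − 9.6827·0.016571)/(16.169)] = 4.51·0.66568 = 3.0022 g/L.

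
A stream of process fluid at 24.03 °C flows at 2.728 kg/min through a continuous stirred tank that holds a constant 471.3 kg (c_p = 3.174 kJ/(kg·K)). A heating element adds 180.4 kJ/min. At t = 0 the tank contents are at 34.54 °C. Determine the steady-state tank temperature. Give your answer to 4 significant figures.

44.86 °C

M c_p dT/dt = ṁ c_p (T_in − T) + Q̇.
At steady state dT/dt = 0 ⇒ T_ss = T_in + Q̇/(ṁ c_p) = 24.03 + 180.4/(2.728·3.174) = 44.8646 °C.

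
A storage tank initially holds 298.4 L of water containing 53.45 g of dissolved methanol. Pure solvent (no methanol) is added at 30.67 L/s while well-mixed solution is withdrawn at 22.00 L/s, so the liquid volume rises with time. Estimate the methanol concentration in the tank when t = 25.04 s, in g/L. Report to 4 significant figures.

Let m(t) be the amount of methanol. Volume: V(t) = V₀ + (Q_in − Q_out) t = 298.4 + 8.67000 t; V(25.04) = 515.497 L.
Species balance (pure solvent in): dm/dt = −Q_out · m/V(t).
dm/m = −Q_out dt/(V₀ + 8.67000 t); integrating gives ln(m/m₀) = −(Q_out/(Q_in−Q_out)) ln(V/V₀).
m = m₀ (V₀/V)^(Q_out/(Q_in−Q_out)) = 53.45 × (298.4/515.497)^(2.53749) = 13.3500 g.
C = m/V = 13.3500/515.497 = 0.0258973 g/L.

0.02590 g/L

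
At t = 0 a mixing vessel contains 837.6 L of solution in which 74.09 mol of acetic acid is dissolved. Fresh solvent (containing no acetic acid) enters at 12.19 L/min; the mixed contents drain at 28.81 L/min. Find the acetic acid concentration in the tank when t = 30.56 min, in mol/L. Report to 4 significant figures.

Let m(t) be the amount of acetic acid. Volume: V(t) = V₀ + (Q_in − Q_out) t = 837.6 − 16.6200 t; V(30.56) = 329.693 L.
No acetic acid enters, so dm/dt = −Q_out · (m/V).
dm/m = −Q_out dt/(V₀ − 16.6200 t); integrating gives ln(m/m₀) = −(Q_out/(Q_in−Q_out)) ln(V/V₀).
m = m₀ (V₀/V)^(Q_out/(Q_in−Q_out)) = 74.09 × (837.6/329.693)^(-1.73345) = 14.7176 mol.
C = m/V = 14.7176/329.693 = 0.0446403 mol/L.

0.04464 mol/L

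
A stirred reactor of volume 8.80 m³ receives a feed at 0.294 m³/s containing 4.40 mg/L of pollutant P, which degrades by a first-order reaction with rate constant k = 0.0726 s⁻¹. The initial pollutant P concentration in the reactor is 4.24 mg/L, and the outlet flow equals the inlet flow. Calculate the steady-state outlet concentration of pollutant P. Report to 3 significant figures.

V dC/dt = Q(C_in − C) − k V C.
At steady state: 0 = Q C_in − (Q + kV) C_ss, so C_ss = Q C_in/(Q + kV).
C_ss = 0.294·4.40/(0.294 + 0.0726·8.80) = 1.2936/0.93288 = 1.3867 mg/L.

1.39 mg/L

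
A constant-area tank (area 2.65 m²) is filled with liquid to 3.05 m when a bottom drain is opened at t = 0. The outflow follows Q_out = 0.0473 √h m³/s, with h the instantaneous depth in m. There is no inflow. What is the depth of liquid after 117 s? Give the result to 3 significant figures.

0.493 m

A dh/dt = −Q_out = −0.0473 √h.
This is separable: 2 d(√h)/dt = −0.0473/A, so √h = √h₀ − (0.0473/(2A)) t.
√h = √3.05 − 0.0473·117/(2·2.65) = 1.7464 − 1.0442 = 0.70226.
h = 0.70226² = 0.49316 m.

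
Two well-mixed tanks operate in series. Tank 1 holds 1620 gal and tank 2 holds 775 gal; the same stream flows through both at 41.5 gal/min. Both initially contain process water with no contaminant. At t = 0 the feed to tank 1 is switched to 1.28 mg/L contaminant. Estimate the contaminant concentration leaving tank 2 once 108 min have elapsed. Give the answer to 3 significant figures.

Time constants: τᵢ = Vᵢ/Q for each well-mixed tank.
τ₁ = 1620/41.5 = 39.036 min; τ₂ = 775/41.5 = 18.675 min.
Solving the cascade with C₁(0)=C₂(0)=0 gives C₂(t) = C_in[1 − (τ₁ e^(−t/τ₁) − τ₂ e^(−t/τ₂))/(τ₁ − τ₂)].
At t = 108: e^(−t/τ₁) = 0.062871, e^(−t/τ₂) = 0.0030788.
C₂ = 1.28·[1 − (39.036·0.062871 − 18.675·0.0030788)/(20.361)] = 1.28·0.88229 = 1.1293 mg/L.

1.13 mg/L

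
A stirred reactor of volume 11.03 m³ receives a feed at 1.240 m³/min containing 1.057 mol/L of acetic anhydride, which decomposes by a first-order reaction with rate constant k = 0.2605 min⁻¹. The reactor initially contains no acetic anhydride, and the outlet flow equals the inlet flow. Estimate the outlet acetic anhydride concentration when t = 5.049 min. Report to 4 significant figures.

0.2702 mol/L

Accumulation = in − out − consumed: V dC/dt = Q C_in − Q C − k V C.
dC/dt = (Q/V) C_in − (Q/V + k) C; effective rate a = Q/V + k = 0.112421 + 0.2605 = 0.372921 min⁻¹.
C_ss = Q C_in/(Q + kV) = 0.318643 mol/L; C(t) = C_ss + (C₀ − C_ss) e^(−a t).
C(5.049) = 0.318643 + (-0.318643)·e^(−0.372921·5.049) = 0.318643 + (-0.318643)·0.152152 = 0.270161 mol/L.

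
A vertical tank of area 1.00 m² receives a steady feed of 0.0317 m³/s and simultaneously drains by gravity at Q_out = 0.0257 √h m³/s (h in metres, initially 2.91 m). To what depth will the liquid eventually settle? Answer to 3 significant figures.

1.52 m

A dh/dt = Q_in − 0.0257 √h. Steady state requires inflow = outflow:
Q_in = 0.0257 √h_ss ⇒ √h_ss = 0.0317/0.0257 = 1.2335.
h_ss = 1.2335² = 1.5214 m. (Since h₀ = 2.91 m > h_ss, the level will fall toward this value.)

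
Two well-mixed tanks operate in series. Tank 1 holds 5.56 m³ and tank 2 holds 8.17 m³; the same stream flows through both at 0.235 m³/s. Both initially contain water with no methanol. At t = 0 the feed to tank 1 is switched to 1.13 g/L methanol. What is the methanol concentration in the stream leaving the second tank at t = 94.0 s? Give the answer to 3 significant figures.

Each tank obeys Vᵢ dCᵢ/dt = Q(Cᵢ₋₁ − Cᵢ), so τᵢ = Vᵢ/Q.
τ₁ = 5.56/0.235 = 23.660 s; τ₂ = 8.17/0.235 = 34.766 s.
Tank 1: C₁ = C_in(1 − e^(−t/τ₁)). Tank 2 (τ₁ ≠ τ₂): C₂ = C_in[1 − (τ₁ e^(−t/τ₁) − τ₂ e^(−t/τ₂))/(τ₁ − τ₂)].
At t = 94.0: e^(−t/τ₁) = 0.018816, e^(−t/τ₂) = 0.066951.
C₂ = 1.13·[1 − (23.660·0.018816 − 34.766·0.066951)/(-11.106)] = 1.13·0.83051 = 0.93848 g/L.

0.938 g/L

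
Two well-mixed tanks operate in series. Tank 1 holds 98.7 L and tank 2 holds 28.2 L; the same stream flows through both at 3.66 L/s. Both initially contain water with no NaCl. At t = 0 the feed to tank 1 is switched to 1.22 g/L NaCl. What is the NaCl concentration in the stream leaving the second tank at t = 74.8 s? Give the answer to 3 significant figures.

1.11 g/L

Species balance on tank i: dCᵢ/dt = (Cᵢ₋₁ − Cᵢ)/τᵢ with τᵢ = Vᵢ/Q.
τ₁ = 98.7/3.66 = 26.967 s; τ₂ = 28.2/3.66 = 7.7049 s.
Tank 1: C₁ = C_in(1 − e^(−t/τ₁)). Tank 2 (τ₁ ≠ τ₂): C₂ = C_in[1 − (τ₁ e^(−t/τ₁) − τ₂ e^(−t/τ₂))/(τ₁ − τ₂)].
At t = 74.8: e^(−t/τ₁) = 0.062428, e^(−t/τ₂) = 6.0790e-05.
C₂ = 1.22·[1 − (26.967·0.062428 − 7.7049·6.0790e-05)/(19.262)] = 1.22·0.91262 = 1.1134 g/L.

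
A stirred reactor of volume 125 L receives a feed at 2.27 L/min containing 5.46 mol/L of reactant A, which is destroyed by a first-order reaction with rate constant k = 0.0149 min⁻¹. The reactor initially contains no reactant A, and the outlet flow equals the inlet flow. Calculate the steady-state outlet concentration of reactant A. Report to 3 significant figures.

Accumulation = in − out − consumed: V dC/dt = Q C_in − Q C − k V C.
At steady state: 0 = Q C_in − (Q + kV) C_ss, so C_ss = Q C_in/(Q + kV).
C_ss = 2.27·5.46/(2.27 + 0.0149·125) = 12.394/4.1325 = 2.9992 mol/L.

3.00 mol/L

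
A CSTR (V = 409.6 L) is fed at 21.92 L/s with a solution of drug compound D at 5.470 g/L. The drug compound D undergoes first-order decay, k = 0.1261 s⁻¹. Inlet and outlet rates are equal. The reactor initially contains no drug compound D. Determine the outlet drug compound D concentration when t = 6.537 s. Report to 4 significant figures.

V dC/dt = Q(C_in − C) − k V C.
dC/dt = (Q/V) C_in − (Q/V + k) C; effective rate a = Q/V + k = 0.0535156 + 0.1261 = 0.179616 s⁻¹.
C_ss = Q C_in/(Q + kV) = 1.62976 g/L; C(t) = C_ss + (C₀ − C_ss) e^(−a t).
C(6.537) = 1.62976 + (-1.62976)·e^(−0.179616·6.537) = 1.62976 + (-1.62976)·0.309082 = 1.12603 g/L.

1.126 g/L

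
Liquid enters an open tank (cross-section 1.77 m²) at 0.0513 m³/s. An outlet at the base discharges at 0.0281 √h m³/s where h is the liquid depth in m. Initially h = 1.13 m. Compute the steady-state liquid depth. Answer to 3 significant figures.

3.33 m

Unsteady balance on liquid volume: A dh/dt = Q_in − 0.0281 √h. At steady state dh/dt = 0:
Q_in = 0.0281 √h_ss ⇒ √h_ss = 0.0513/0.0281 = 1.8256.
h_ss = 1.8256² = 3.3329 m. (Since h₀ = 1.13 m < h_ss, the level will rise toward this value.)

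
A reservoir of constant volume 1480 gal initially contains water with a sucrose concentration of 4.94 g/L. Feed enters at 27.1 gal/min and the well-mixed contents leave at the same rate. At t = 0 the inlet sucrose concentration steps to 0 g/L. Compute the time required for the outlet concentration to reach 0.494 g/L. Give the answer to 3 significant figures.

126 min

Transient balance on the dissolved component: V dC/dt = Q(C_in − C), so τ = V/Q = 54.613 min.
C(t) = C_in + (C₀ − C_in) e^(−t/τ). Set C = 0.494 and solve for t:
e^(−t/τ) = (C − C_in)/(C₀ − C_in) = (0.494 − 0)/(4.94 − 0) = 0.10000
t = −τ ln(…) = 54.613 × 2.3026 = 125.75 min.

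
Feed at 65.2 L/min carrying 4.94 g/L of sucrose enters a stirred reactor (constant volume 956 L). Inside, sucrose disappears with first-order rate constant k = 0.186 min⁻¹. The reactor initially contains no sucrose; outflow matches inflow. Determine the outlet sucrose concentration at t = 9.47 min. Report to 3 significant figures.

1.21 g/L

V dC/dt = Q(C_in − C) − k V C.
dC/dt = (Q/V) C_in − (Q/V + k) C; effective rate a = Q/V + k = 0.068201 + 0.186 = 0.25420 min⁻¹.
C_ss = Q C_in/(Q + kV) = 1.3254 g/L; C(t) = C_ss + (C₀ − C_ss) e^(−a t).
C(9.47) = 1.3254 + (-1.3254)·e^(−0.25420·9.47) = 1.3254 + (-1.3254)·0.090060 = 1.2060 g/L.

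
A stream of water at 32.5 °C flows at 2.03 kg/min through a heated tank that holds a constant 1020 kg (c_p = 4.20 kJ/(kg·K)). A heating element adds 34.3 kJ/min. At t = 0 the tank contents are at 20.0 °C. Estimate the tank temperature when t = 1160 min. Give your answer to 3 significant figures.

34.9 °C

Heat balance on the well-mixed liquid: M c_p dT/dt = ṁ c_p (T_in − T) + 34.3.
Rearrange: dT/dt = (T_ss − T)/τ with τ = M/ṁ = 502.46 min and T_ss = T_in + Q̇/(ṁ c_p) = 36.523 °C.
T approaches T_ss exponentially: T(t) = T_ss + (T₀ − T_ss) e^(−t/τ).
T(1160) = 36.523 + (-16.523)·e^(−1160/502.46) = 36.523 + (-16.523)·0.099398 = 34.881 °C.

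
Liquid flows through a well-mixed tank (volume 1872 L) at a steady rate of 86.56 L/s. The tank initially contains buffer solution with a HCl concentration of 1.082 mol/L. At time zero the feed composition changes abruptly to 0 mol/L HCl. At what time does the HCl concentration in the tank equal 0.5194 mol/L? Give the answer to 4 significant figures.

Species balance: V dC/dt = Q(C_in − C) ⇒ τ = V/Q = 21.6266 s.
C(t) = C_in + (C₀ − C_in) e^(−t/τ). Set C = 0.5194 and solve for t:
e^(−t/τ) = (C − C_in)/(C₀ − C_in) = (0.5194 − 0)/(1.082 − 0) = 0.480037
t = −τ ln(…) = 21.6266 × 0.733892 = 15.8716 s.

15.87 s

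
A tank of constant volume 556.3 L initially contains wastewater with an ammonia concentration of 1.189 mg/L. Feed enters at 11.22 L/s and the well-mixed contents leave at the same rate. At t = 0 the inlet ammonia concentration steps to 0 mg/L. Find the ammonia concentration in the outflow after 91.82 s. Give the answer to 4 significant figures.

0.1866 mg/L

Mass balance on the solute (V constant): V dC/dt = Q(C_in − C).
Time constant τ = V/Q = 556.3/11.22 = 49.5811 s.
Solution: C(t) = C_in + (C₀ − C_in) e^(−t/τ).
C(91.82) = 0 + (1.189 − 0)·e^(−91.82/49.5811) = 0 + (1.18900)·0.156936 = 0.186597 mg/L.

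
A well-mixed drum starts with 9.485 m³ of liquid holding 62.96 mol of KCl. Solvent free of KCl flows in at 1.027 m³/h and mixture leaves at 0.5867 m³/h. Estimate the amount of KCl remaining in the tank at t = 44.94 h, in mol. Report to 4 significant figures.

14.03 mol

Let m(t) be the amount of KCl. Volume: V(t) = V₀ + (Q_in − Q_out) t = 9.485 + 0.440300 t; V(44.94) = 29.2721 m³.
Species balance (pure solvent in): dm/dt = −Q_out · m/V(t).
dm/m = −Q_out dt/(V₀ + 0.440300 t); integrating gives ln(m/m₀) = −(Q_out/(Q_in−Q_out)) ln(V/V₀).
m = m₀ (V₀/V)^(Q_out/(Q_in−Q_out)) = 62.96 × (9.485/29.2721)^(1.33250) = 14.0255 mol.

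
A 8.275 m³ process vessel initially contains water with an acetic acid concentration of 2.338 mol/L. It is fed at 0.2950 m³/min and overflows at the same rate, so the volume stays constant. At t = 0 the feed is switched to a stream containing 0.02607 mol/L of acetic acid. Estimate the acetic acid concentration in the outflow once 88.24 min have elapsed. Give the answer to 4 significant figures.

0.1256 mol/L

Mass balance on the solute (V constant): V dC/dt = Q(C_in − C).
Time constant τ = V/Q = 8.275/0.2950 = 28.0508 min.
Integrating: C(t) = C_in + (C₀ − C_in) e^(−t/τ).
C(88.24) = 0.02607 + (2.338 − 0.02607)·e^(−88.24/28.0508) = 0.02607 + (2.31193)·0.0430361 = 0.125566 mol/L.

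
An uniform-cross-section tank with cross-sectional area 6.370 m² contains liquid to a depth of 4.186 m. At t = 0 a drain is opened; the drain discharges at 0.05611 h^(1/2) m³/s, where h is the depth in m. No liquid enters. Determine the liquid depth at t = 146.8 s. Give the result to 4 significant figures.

A dh/dt = −Q_out = −0.05611 √h.
∫ h^(−1/2) dh = −(0.05611/A) ∫ dt, giving 2√h = 2√h₀ − (0.05611/A) t.
√h = √4.186 − 0.05611·146.8/(2·6.370) = 2.04597 − 0.646542 = 1.39943.
h = 1.39943² = 1.95840 m.

1.958 m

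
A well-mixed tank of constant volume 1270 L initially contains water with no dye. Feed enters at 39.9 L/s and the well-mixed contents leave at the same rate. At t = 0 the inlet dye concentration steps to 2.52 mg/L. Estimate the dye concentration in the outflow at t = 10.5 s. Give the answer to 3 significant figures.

Unsteady species balance (constant V, well mixed): V dC/dt = Q(C_in − C).
Rewrite as dC/dt + C/τ = C_in/τ, τ = V/Q = 31.830 s.
C approaches C_in exponentially: C(t) = C_in + (C₀ − C_in) e^(−t/τ).
C(10.5) = 2.52 + (0 − 2.52)·e^(−10.5/31.830) = 2.52 + (-2.5200)·0.71901 = 0.70810 mg/L.

0.708 mg/L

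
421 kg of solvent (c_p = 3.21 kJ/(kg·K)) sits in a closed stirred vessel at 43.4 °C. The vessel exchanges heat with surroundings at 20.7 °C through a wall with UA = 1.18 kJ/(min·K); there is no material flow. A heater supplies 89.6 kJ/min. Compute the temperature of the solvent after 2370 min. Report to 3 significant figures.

89.9 °C

Lumped-capacitance energy balance: M c_p dT/dt = UA(T_amb − T) + Q̇.
dT/dt = (T_ss − T)/τ with T_ss = T_amb + Q̇/UA = 20.7 + 89.6/1.18 = 96.632 °C, τ = M c_p/UA = 421·3.21/1.18 = 1145.3 min.
Integrating: T(t) = T_ss + (T₀ − T_ss) e^(−t/τ).
T(2370) = 96.632 + (-53.232)·0.12626 = 89.911 °C.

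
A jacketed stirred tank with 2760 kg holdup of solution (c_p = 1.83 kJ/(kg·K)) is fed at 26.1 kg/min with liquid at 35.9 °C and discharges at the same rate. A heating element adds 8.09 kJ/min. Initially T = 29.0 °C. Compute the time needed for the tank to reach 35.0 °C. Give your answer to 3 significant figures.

M c_p dT/dt = ṁ c_p (T_in − T) + Q̇.
τ = M/ṁ = 105.75 min; T_ss = T_in + Q̇/(ṁ c_p) = 36.069 °C.
T(t) = T_ss + (T₀ − T_ss) e^(−t/τ). Set T = 35.0:
e^(−t/τ) = (35.0 − 36.069)/(29.0 − 36.069) = 0.15127
t = −105.75 · ln(0.15127) = 199.72 min.

200 min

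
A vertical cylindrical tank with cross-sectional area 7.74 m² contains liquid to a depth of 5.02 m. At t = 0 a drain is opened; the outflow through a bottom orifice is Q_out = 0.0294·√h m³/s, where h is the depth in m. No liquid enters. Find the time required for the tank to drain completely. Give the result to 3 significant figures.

A dh/dt = −Q_out = −0.0294 √h.
∫ h^(−1/2) dh = −(0.0294/A) ∫ dt, giving 2√h = 2√h₀ − (0.0294/A) t.
Tank is empty when √h = 0: t_empty = 2A√h₀/0.0294.
t_empty = 2·7.74·√5.02/0.0294 = 15.480·2.2405/0.0294 = 1179.7 s.

1180 s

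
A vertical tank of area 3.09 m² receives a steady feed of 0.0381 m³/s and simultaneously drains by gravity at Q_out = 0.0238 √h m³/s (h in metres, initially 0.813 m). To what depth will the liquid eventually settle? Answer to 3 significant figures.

2.56 m

A dh/dt = Q_in − 0.0238 √h. Steady state requires inflow = outflow:
Q_in = 0.0238 √h_ss ⇒ √h_ss = 0.0381/0.0238 = 1.6008.
h_ss = 1.6008² = 2.5627 m. (Since h₀ = 0.813 m < h_ss, the level will rise toward this value.)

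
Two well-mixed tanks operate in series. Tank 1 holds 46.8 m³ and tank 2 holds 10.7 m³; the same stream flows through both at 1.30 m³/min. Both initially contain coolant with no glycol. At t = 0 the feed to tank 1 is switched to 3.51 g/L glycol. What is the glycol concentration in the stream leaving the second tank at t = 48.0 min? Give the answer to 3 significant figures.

Time constants: τᵢ = Vᵢ/Q for each well-mixed tank.
τ₁ = 46.8/1.30 = 36.000 min; τ₂ = 10.7/1.30 = 8.2308 min.
Solving the cascade with C₁(0)=C₂(0)=0 gives C₂(t) = C_in[1 − (τ₁ e^(−t/τ₁) − τ₂ e^(−t/τ₂))/(τ₁ − τ₂)].
At t = 48.0: e^(−t/τ₁) = 0.26360, e^(−t/τ₂) = 0.0029329.
C₂ = 3.51·[1 − (36.000·0.26360 − 8.2308·0.0029329)/(27.769)] = 3.51·0.65914 = 2.3136 g/L.

2.31 g/L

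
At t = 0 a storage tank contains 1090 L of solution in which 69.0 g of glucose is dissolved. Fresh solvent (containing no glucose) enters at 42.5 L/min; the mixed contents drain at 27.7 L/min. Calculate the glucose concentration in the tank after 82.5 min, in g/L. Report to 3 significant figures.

0.00731 g/L

Let m(t) be the amount of glucose. Volume: V(t) = V₀ + (Q_in − Q_out) t = 1090 + 14.800 t; V(82.5) = 2311.0 L.
No glucose enters, so dm/dt = −Q_out · (m/V).
Separate: dm/m = −Q_out dt/V(t) ⇒ ln(m/m₀) = −(Q_out/(Q_in−Q_out)) ln(V/V₀).
m = m₀ (V₀/V)^(Q_out/(Q_in−Q_out)) = 69.0 × (1090/2311.0)^(1.8716) = 16.904 g.
C = m/V = 16.904/2311.0 = 0.0073148 g/L.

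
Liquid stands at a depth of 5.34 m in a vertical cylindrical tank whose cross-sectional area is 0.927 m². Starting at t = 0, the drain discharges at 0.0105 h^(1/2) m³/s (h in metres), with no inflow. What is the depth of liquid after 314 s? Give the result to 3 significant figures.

With no inflow, A dh/dt = −0.0105 √h.
Separate and integrate: 2(√h − √h₀) = −(0.0105/A) t.
√h = √5.34 − 0.0105·314/(2·0.927) = 2.3108 − 1.7783 = 0.53253.
h = 0.53253² = 0.28358 m.

0.284 m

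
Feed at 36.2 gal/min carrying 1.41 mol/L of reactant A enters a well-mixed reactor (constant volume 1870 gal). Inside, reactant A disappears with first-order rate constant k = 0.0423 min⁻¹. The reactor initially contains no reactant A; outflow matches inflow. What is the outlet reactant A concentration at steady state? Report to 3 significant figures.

0.443 mol/L

Species balance: V dC/dt = Q C_in − Q C − k V C.
Steady state (dC/dt = 0): C_ss = Q C_in/(Q + kV) = C_in/(1 + kV/Q).
C_ss = 36.2·1.41/(36.2 + 0.0423·1870) = 51.042/115.30 = 0.44268 mol/L.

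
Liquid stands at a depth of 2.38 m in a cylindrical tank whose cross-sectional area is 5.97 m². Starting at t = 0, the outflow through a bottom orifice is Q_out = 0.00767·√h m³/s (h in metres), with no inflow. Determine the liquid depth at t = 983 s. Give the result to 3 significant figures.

0.830 m

A dh/dt = −Q_out = −0.00767 √h.
Separate and integrate: 2(√h − √h₀) = −(0.00767/A) t.
√h = √2.38 − 0.00767·983/(2·5.97) = 1.5427 − 0.63146 = 0.91127.
h = 0.91127² = 0.83041 m.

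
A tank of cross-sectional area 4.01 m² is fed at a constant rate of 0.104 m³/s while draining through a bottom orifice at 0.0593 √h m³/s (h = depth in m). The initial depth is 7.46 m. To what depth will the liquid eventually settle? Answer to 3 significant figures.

3.08 m

Level balance: A dh/dt = 0.104 − 0.0593 √h. Setting dh/dt = 0:
Q_in = 0.0593 √h_ss ⇒ √h_ss = 0.104/0.0593 = 1.7538.
h_ss = 1.7538² = 3.0758 m. (Since h₀ = 7.46 m > h_ss, the level will fall toward this value.)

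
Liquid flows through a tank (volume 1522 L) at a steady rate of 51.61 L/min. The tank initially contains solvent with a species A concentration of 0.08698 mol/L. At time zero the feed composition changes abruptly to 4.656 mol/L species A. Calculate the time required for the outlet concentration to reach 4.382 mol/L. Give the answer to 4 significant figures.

82.98 min

Species balance: V dC/dt = Q(C_in − C) ⇒ τ = V/Q = 29.4904 min.
C(t) = C_in + (C₀ − C_in) e^(−t/τ). Set C = 4.382 and solve for t:
e^(−t/τ) = (C − C_in)/(C₀ − C_in) = (4.382 − 4.656)/(0.08698 − 4.656) = 0.0599691
t = −τ ln(…) = 29.4904 × 2.81393 = 82.9838 min.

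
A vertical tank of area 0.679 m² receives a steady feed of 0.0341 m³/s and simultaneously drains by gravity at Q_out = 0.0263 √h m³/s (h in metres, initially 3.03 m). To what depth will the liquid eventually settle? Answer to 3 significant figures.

Accumulation of liquid (constant cross-section A): A dh/dt = Q_in − 0.0263 √h. At steady state dh/dt = 0:
Q_in = 0.0263 √h_ss ⇒ √h_ss = 0.0341/0.0263 = 1.2966.
h_ss = 1.2966² = 1.6811 m. (Since h₀ = 3.03 m > h_ss, the level will fall toward this value.)

1.68 m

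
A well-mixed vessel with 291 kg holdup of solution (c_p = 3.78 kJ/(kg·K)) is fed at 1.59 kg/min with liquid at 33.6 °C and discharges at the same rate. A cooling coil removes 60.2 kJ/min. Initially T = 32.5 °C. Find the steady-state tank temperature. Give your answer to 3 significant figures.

23.6 °C

First-law balance (no shaft work): M c_p dT/dt = ṁ c_p (T_in − T) − 60.2.
At steady state dT/dt = 0 ⇒ T_ss = T_in − Q̇/(ṁ c_p) = 33.6 − 60.2/(1.59·3.78) = 23.584 °C.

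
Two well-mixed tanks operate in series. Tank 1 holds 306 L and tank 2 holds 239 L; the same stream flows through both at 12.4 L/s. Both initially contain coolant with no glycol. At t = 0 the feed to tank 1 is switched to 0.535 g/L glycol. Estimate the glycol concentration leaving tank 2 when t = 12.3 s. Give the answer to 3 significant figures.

0.0588 g/L

Time constants: τᵢ = Vᵢ/Q for each well-mixed tank.
τ₁ = 306/12.4 = 24.677 s; τ₂ = 239/12.4 = 19.274 s.
Solving the cascade with C₁(0)=C₂(0)=0 gives C₂(t) = C_in[1 − (τ₁ e^(−t/τ₁) − τ₂ e^(−t/τ₂))/(τ₁ − τ₂)].
At t = 12.3: e^(−t/τ₁) = 0.60748, e^(−t/τ₂) = 0.52826.
C₂ = 0.535·[1 − (24.677·0.60748 − 19.274·0.52826)/(5.4032)] = 0.535·0.10993 = 0.058813 g/L.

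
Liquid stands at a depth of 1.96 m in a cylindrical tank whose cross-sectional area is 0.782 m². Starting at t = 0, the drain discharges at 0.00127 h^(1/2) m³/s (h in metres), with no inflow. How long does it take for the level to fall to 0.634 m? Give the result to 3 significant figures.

With no inflow, A dh/dt = −0.00127 √h.
Separate and integrate: 2(√h − √h₀) = −(0.00127/A) t.
t = 2A(√h₀ − √h)/0.00127 = 2·0.782·(√1.96 − √0.634)/0.00127
  = 1.5640 × (1.4000 − 0.79624) / 0.00127 = 743.53 s.

744 s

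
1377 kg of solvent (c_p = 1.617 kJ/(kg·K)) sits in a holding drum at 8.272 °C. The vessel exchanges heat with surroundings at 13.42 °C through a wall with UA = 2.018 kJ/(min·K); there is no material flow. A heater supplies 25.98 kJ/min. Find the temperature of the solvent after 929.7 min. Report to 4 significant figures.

18.53 °C

Lumped-capacitance energy balance: M c_p dT/dt = UA(T_amb − T) + Q̇.
dT/dt = (T_ss − T)/τ with T_ss = T_amb + Q̇/UA = 13.42 + 25.98/2.018 = 26.2941 °C, τ = M c_p/UA = 1377·1.617/2.018 = 1103.37 min.
Solution: T(t) = T_ss + (T₀ − T_ss) e^(−t/τ).
T(929.7) = 26.2941 + (-18.0221)·0.430591 = 18.5340 °C.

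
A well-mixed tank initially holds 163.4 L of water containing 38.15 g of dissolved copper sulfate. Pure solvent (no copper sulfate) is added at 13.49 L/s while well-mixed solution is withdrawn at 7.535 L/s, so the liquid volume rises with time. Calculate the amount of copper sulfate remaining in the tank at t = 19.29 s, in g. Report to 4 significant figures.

Let m(t) be the amount of copper sulfate. Volume: V(t) = V₀ + (Q_in − Q_out) t = 163.4 + 5.95500 t; V(19.29) = 278.272 L.
Species balance (pure solvent in): dm/dt = −Q_out · m/V(t).
dm/m = −Q_out dt/(V₀ + 5.95500 t); integrating gives ln(m/m₀) = −(Q_out/(Q_in−Q_out)) ln(V/V₀).
m = m₀ (V₀/V)^(Q_out/(Q_in−Q_out)) = 38.15 × (163.4/278.272)^(1.26532) = 19.4505 g.

19.45 g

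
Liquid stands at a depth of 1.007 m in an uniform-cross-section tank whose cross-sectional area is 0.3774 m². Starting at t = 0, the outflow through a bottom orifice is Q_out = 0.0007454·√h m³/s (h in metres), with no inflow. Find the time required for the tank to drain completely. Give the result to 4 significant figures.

1016 s

With no inflow, A dh/dt = −0.0007454 √h.
This is separable: 2 d(√h)/dt = −0.0007454/A, so √h = √h₀ − (0.0007454/(2A)) t.
Set h = 0: 2√h₀ = (0.0007454/A) t_empty ⇒ t_empty = 2A√h₀/0.0007454.
t_empty = 2·0.3774·√1.007/0.0007454 = 0.754800·1.00349/0.0007454 = 1016.15 s.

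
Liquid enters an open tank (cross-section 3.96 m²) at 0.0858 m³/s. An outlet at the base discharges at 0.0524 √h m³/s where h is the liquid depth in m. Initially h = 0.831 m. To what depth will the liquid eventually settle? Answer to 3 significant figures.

2.68 m

A dh/dt = Q_in − 0.0524 √h. Steady state requires inflow = outflow:
Q_in = 0.0524 √h_ss ⇒ √h_ss = 0.0858/0.0524 = 1.6374.
h_ss = 1.6374² = 2.6811 m. (Since h₀ = 0.831 m < h_ss, the level will rise toward this value.)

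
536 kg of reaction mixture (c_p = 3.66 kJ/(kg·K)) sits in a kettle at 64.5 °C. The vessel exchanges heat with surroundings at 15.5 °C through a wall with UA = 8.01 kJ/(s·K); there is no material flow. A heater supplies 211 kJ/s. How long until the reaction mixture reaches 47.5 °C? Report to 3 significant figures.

Energy balance: M c_p dT/dt = −UA(T − T_amb) + Q̇.
τ = M c_p/UA = 244.91 s; T_ss = T_amb + Q̇/UA = 15.5 + 211/8.01 = 41.842 °C.
T(t) = T_ss + (T₀ − T_ss)e^(−t/τ); set T = 47.5:
t = −τ ln[(T − T_ss)/(T₀ − T_ss)] = −244.91 · ln(0.24971) = 339.81 s.

340 s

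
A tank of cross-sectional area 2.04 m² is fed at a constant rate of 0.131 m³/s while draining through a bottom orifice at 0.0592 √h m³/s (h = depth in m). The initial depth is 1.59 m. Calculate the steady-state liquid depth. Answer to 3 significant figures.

4.90 m

A dh/dt = Q_in − 0.0592 √h. Steady state requires inflow = outflow:
Q_in = 0.0592 √h_ss ⇒ √h_ss = 0.131/0.0592 = 2.2128.
h_ss = 2.2128² = 4.8967 m. (Since h₀ = 1.59 m < h_ss, the level will rise toward this value.)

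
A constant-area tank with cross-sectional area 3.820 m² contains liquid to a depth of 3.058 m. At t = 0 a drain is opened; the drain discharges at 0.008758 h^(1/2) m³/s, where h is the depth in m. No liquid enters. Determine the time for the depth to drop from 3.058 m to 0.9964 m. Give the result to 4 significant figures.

Volume balance on the tank: A dh/dt = −0.008758 √h.
This is separable: 2 d(√h)/dt = −0.008758/A, so √h = √h₀ − (0.008758/(2A)) t.
t = 2A(√h₀ − √h)/0.008758 = 2·3.820·(√3.058 − √0.9964)/0.008758
  = 7.64000 × (1.74871 − 0.998198) / 0.008758 = 654.709 s.

654.7 s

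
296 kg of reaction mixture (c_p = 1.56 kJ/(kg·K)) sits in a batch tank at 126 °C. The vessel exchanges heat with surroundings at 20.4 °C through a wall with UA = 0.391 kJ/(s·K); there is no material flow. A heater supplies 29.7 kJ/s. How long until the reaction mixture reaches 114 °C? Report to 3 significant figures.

M c_p dT/dt = −UA(T − T_amb) + Q̇.
τ = M c_p/UA = 1181.0 s; T_ss = T_amb + Q̇/UA = 20.4 + 29.7/0.391 = 96.359 °C.
T(t) = T_ss + (T₀ − T_ss)e^(−t/τ); set T = 114:
t = −τ ln[(T − T_ss)/(T₀ − T_ss)] = −1181.0 · ln(0.59515) = 612.85 s.

613 s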